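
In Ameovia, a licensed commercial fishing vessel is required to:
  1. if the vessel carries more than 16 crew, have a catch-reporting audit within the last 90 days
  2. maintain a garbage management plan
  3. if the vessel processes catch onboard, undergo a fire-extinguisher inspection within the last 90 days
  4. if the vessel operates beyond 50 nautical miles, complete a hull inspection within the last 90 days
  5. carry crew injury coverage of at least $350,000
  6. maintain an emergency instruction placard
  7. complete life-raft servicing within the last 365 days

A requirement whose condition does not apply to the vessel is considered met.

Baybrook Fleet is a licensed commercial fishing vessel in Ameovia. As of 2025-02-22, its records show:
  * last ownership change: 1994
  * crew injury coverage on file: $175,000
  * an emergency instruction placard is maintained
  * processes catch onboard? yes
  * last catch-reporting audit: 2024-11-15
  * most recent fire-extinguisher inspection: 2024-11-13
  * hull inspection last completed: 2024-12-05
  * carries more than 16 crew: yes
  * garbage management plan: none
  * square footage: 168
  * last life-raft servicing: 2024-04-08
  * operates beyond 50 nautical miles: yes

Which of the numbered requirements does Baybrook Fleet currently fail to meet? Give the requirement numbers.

1, 2, 3, 5

1. condition 'carries more than 16 crew' holds; catch-reporting audit 99 days ago vs limit 90 → not met
2. garbage management plan absent → not met
3. condition 'processes catch onboard' holds; fire-extinguisher inspection 101 days ago vs limit 90 → not met
4. condition 'operates beyond 50 nautical miles' holds; hull inspection 79 days ago vs limit 90 → met
5. crew injury coverage $175,000 < $350,000 → not met
6. emergency instruction placard present → met
7. life-raft servicing 320 days ago vs limit 365 → met
Not met: 1, 2, 3, 5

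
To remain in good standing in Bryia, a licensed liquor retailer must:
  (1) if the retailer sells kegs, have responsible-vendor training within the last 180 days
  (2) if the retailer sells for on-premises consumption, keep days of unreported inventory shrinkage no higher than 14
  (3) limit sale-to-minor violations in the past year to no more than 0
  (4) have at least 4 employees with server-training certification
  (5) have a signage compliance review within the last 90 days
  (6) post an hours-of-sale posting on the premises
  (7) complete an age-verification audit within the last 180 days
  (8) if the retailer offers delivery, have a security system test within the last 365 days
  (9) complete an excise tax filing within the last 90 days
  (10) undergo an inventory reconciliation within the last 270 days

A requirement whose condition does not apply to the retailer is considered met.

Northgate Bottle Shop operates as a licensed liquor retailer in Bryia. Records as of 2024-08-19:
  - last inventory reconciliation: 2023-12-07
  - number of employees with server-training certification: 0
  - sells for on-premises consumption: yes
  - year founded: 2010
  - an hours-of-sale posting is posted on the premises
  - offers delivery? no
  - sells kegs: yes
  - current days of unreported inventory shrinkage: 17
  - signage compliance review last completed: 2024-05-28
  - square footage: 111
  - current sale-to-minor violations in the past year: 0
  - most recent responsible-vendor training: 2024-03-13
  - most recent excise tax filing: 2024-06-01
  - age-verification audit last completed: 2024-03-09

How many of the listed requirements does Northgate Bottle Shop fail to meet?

1. condition 'sells kegs' holds; responsible-vendor training 159 days ago vs limit 180 → met
2. condition 'sells for on-premises consumption' holds; days of unreported inventory shrinkage 17 > 14 → not met
3. sale-to-minor violations in the past year 0 ≤ 0 → met
4. employees with server-training certification 0 < 4 → not met
5. signage compliance review 83 days ago vs limit 90 → met
6. hours-of-sale posting present → met
7. age-verification audit 163 days ago vs limit 180 → met
8. condition 'offers delivery' does not hold → requirement n/a → met
9. excise tax filing 79 days ago vs limit 90 → met
10. inventory reconciliation 256 days ago vs limit 270 → met
Not met: 2 of 10

2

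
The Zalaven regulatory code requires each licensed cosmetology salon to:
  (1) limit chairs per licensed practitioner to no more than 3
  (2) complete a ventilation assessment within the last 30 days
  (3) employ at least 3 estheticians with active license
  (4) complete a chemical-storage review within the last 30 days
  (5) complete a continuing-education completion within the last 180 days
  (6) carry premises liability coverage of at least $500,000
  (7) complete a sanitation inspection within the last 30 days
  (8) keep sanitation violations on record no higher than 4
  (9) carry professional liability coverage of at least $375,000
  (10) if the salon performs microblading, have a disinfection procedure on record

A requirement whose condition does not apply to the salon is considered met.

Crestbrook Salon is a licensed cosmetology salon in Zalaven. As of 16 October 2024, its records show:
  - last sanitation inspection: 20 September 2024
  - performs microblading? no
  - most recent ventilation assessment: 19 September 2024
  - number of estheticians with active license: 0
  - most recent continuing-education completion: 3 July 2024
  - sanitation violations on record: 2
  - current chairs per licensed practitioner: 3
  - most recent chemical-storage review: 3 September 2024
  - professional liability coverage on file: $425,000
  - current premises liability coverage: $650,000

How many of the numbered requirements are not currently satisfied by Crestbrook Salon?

2

1. chairs per licensed practitioner 3 ≤ 3 → met
2. ventilation assessment 27 days ago vs limit 30 → met
3. estheticians with active license 0 < 3 → not met
4. chemical-storage review 43 days ago vs limit 30 → not met
5. continuing-education completion 105 days ago vs limit 180 → met
6. premises liability coverage $650,000 ≥ $500,000 → met
7. sanitation inspection 26 days ago vs limit 30 → met
8. sanitation violations on record 2 ≤ 4 → met
9. professional liability coverage $425,000 ≥ $375,000 → met
10. condition 'performs microblading' does not hold → requirement n/a → met
Not met: 2 of 10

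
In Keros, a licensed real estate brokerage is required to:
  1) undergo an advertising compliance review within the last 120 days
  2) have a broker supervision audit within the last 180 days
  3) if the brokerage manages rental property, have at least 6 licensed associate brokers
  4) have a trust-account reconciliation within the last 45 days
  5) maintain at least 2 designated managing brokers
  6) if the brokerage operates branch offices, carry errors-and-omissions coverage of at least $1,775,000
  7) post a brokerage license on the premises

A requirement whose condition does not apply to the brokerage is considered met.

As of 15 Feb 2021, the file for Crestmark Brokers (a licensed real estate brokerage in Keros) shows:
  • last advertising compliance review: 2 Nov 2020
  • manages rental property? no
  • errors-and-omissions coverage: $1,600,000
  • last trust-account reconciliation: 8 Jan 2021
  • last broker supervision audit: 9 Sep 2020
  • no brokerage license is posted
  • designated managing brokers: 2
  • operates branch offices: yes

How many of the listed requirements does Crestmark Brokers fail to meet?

2

1. advertising compliance review 105 days ago vs limit 120 → met
2. broker supervision audit 159 days ago vs limit 180 → met
3. condition 'manages rental property' does not hold → requirement n/a → met
4. trust-account reconciliation 38 days ago vs limit 45 → met
5. designated managing brokers 2 ≥ 2 → met
6. condition 'operates branch offices' holds; errors-and-omissions coverage $1,600,000 < $1,775,000 → not met
7. brokerage license absent → not met
Not met: 2 of 7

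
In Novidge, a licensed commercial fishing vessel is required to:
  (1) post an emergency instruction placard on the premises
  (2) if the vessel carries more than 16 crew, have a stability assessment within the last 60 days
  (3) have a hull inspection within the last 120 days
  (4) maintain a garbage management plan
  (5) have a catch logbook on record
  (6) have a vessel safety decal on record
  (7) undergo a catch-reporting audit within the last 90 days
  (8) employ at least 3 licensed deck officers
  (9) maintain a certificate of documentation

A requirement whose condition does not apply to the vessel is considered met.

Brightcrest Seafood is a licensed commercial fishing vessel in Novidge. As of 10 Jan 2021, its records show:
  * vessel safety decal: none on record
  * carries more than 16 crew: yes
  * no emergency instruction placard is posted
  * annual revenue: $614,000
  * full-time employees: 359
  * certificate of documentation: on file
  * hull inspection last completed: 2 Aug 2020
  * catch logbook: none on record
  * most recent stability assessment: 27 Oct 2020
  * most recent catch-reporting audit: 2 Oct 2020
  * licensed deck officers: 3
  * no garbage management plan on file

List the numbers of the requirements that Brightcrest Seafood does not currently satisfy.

1. emergency instruction placard absent → not met
2. condition 'carries more than 16 crew' holds; stability assessment 75 days ago vs limit 60 → not met
3. hull inspection 161 days ago vs limit 120 → not met
4. garbage management plan absent → not met
5. catch logbook absent → not met
6. vessel safety decal absent → not met
7. catch-reporting audit 100 days ago vs limit 90 → not met
8. licensed deck officers 3 ≥ 3 → met
9. certificate of documentation present → met
Not met: 1, 2, 3, 4, 5, 6, 7

1, 2, 3, 4, 5, 6, 7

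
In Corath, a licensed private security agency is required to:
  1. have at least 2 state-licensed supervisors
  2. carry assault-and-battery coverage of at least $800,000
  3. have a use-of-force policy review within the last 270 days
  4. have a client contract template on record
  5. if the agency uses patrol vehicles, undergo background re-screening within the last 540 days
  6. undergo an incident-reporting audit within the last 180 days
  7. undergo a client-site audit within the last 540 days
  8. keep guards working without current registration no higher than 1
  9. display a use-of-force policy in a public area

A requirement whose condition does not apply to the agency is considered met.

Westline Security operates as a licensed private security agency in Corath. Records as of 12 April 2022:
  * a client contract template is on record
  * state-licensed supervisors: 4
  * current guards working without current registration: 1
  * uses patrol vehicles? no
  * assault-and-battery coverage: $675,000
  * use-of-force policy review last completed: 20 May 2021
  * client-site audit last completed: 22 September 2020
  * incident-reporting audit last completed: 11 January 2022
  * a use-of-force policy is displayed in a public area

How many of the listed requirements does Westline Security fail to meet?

1. state-licensed supervisors 4 ≥ 2 → met
2. assault-and-battery coverage $675,000 < $800,000 → not met
3. use-of-force policy review 327 days ago vs limit 270 → not met
4. client contract template present → met
5. condition 'uses patrol vehicles' does not hold → requirement n/a → met
6. incident-reporting audit 91 days ago vs limit 180 → met
7. client-site audit 567 days ago vs limit 540 → not met
8. guards working without current registration 1 ≤ 1 → met
9. use-of-force policy present → met
Not met: 3 of 9

3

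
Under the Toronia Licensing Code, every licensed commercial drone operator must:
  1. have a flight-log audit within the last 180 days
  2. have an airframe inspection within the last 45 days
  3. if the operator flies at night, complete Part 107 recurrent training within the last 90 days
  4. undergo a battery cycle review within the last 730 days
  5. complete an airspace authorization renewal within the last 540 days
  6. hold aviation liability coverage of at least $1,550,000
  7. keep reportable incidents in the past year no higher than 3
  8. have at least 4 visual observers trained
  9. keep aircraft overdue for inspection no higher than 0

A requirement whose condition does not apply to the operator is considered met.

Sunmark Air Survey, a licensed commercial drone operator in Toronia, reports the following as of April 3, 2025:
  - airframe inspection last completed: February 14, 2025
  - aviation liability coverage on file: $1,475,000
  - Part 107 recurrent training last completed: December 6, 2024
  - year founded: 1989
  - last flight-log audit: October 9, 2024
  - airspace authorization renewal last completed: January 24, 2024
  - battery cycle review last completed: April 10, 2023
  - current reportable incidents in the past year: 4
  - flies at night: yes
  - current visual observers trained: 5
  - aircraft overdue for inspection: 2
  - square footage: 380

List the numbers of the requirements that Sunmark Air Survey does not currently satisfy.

1. flight-log audit 176 days ago vs limit 180 → met
2. airframe inspection 48 days ago vs limit 45 → not met
3. condition 'flies at night' holds; Part 107 recurrent training 118 days ago vs limit 90 → not met
4. battery cycle review 724 days ago vs limit 730 → met
5. airspace authorization renewal 435 days ago vs limit 540 → met
6. aviation liability coverage $1,475,000 < $1,550,000 → not met
7. reportable incidents in the past year 4 > 3 → not met
8. visual observers trained 5 ≥ 4 → met
9. aircraft overdue for inspection 2 > 0 → not met
Not met: 2, 3, 6, 7, 9

2, 3, 6, 7, 9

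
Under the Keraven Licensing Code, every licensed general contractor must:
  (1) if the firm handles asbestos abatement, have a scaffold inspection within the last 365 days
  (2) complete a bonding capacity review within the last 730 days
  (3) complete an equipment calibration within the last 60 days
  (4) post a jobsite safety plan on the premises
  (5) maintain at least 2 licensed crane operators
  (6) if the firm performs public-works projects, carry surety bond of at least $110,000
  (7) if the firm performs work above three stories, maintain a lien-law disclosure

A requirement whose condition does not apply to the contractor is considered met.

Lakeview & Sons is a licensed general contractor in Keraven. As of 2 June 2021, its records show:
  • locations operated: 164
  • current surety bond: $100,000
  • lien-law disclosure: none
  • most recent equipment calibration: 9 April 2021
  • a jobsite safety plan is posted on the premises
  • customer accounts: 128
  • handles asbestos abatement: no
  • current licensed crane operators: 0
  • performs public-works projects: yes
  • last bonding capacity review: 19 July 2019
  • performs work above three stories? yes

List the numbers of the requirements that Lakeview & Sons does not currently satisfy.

5, 6, 7

1. condition 'handles asbestos abatement' does not hold → requirement n/a → met
2. bonding capacity review 684 days ago vs limit 730 → met
3. equipment calibration 54 days ago vs limit 60 → met
4. jobsite safety plan present → met
5. licensed crane operators 0 < 2 → not met
6. condition 'performs public-works projects' holds; surety bond $100,000 < $110,000 → not met
7. condition 'performs work above three stories' holds; lien-law disclosure absent → not met
Not met: 5, 6, 7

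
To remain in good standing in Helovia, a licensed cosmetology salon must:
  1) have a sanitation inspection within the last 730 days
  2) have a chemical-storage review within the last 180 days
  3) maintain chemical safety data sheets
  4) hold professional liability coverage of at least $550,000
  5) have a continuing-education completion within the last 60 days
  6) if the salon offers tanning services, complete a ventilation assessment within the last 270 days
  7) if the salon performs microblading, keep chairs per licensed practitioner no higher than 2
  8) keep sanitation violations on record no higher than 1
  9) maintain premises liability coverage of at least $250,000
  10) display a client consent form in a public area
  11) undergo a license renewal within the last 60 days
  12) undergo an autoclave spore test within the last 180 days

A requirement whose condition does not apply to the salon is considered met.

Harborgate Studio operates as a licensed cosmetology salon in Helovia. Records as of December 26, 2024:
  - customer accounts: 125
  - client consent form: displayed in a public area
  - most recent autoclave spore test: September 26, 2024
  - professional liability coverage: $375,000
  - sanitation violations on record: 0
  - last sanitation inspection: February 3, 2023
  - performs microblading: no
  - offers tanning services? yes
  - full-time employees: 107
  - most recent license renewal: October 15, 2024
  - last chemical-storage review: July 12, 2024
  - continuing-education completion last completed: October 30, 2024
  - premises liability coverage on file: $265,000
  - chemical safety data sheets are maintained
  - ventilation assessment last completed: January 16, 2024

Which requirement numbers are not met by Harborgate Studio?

1. sanitation inspection 692 days ago vs limit 730 → met
2. chemical-storage review 167 days ago vs limit 180 → met
3. chemical safety data sheets present → met
4. professional liability coverage $375,000 < $550,000 → not met
5. continuing-education completion 57 days ago vs limit 60 → met
6. condition 'offers tanning services' holds; ventilation assessment 345 days ago vs limit 270 → not met
7. condition 'performs microblading' does not hold → requirement n/a → met
8. sanitation violations on record 0 ≤ 1 → met
9. premises liability coverage $265,000 ≥ $250,000 → met
10. client consent form present → met
11. license renewal 72 days ago vs limit 60 → not met
12. autoclave spore test 91 days ago vs limit 180 → met
Not met: 4, 6, 11

4, 6, 11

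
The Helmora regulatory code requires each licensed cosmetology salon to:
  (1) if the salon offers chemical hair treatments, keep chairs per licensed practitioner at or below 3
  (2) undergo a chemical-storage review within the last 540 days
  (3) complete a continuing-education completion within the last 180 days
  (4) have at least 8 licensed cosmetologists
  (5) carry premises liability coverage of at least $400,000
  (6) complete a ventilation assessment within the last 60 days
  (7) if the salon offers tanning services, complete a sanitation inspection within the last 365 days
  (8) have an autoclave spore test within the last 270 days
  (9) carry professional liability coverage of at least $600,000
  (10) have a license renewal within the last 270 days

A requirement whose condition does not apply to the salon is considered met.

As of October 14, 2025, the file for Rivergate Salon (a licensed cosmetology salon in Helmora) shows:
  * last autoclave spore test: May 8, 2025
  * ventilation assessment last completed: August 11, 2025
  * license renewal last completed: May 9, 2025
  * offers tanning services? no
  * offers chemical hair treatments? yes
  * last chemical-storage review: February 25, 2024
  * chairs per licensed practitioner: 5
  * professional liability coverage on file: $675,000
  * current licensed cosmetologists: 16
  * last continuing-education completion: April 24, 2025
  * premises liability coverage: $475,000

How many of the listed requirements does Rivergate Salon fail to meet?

3

1. condition 'offers chemical hair treatments' holds; chairs per licensed practitioner 5 > 3 → not met
2. chemical-storage review 597 days ago vs limit 540 → not met
3. continuing-education completion 173 days ago vs limit 180 → met
4. licensed cosmetologists 16 ≥ 8 → met
5. premises liability coverage $475,000 ≥ $400,000 → met
6. ventilation assessment 64 days ago vs limit 60 → not met
7. condition 'offers tanning services' does not hold → requirement n/a → met
8. autoclave spore test 159 days ago vs limit 270 → met
9. professional liability coverage $675,000 ≥ $600,000 → met
10. license renewal 158 days ago vs limit 270 → met
Not met: 3 of 10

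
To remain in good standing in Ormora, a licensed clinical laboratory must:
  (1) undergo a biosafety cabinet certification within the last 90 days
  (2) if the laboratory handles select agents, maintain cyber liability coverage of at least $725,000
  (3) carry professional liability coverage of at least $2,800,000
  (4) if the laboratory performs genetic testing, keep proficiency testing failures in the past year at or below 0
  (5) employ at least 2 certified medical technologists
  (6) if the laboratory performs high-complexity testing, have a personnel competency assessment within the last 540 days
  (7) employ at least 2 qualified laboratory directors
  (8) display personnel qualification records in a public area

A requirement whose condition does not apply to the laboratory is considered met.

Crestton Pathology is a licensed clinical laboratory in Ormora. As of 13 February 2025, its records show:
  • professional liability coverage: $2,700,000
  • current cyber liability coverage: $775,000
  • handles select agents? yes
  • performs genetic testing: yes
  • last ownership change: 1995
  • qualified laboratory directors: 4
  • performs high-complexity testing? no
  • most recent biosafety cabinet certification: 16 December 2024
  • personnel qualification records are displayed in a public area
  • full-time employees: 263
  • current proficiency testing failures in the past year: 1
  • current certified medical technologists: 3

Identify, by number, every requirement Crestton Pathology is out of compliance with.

1. biosafety cabinet certification 59 days ago vs limit 90 → met
2. condition 'handles select agents' holds; cyber liability coverage $775,000 ≥ $725,000 → met
3. professional liability coverage $2,700,000 < $2,800,000 → not met
4. condition 'performs genetic testing' holds; proficiency testing failures in the past year 1 > 0 → not met
5. certified medical technologists 3 ≥ 2 → met
6. condition 'performs high-complexity testing' does not hold → requirement n/a → met
7. qualified laboratory directors 4 ≥ 2 → met
8. personnel qualification records present → met
Not met: 3, 4

3, 4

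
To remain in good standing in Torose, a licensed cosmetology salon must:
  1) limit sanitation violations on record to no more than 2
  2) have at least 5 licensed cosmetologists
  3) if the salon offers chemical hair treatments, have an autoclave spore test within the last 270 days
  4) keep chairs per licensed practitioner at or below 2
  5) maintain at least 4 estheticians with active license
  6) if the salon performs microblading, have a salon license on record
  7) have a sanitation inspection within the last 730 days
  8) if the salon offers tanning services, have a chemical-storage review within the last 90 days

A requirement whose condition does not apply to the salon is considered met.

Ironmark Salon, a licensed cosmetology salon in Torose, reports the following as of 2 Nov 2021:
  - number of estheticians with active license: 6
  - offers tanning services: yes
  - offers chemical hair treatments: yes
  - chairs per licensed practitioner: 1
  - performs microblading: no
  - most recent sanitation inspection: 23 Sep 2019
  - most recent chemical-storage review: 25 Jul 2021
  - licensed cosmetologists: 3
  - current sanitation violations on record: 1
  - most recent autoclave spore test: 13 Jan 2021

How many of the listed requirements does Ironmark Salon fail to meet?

4

1. sanitation violations on record 1 ≤ 2 → met
2. licensed cosmetologists 3 < 5 → not met
3. condition 'offers chemical hair treatments' holds; autoclave spore test 293 days ago vs limit 270 → not met
4. chairs per licensed practitioner 1 ≤ 2 → met
5. estheticians with active license 6 ≥ 4 → met
6. condition 'performs microblading' does not hold → requirement n/a → met
7. sanitation inspection 771 days ago vs limit 730 → not met
8. condition 'offers tanning services' holds; chemical-storage review 100 days ago vs limit 90 → not met
Not met: 4 of 8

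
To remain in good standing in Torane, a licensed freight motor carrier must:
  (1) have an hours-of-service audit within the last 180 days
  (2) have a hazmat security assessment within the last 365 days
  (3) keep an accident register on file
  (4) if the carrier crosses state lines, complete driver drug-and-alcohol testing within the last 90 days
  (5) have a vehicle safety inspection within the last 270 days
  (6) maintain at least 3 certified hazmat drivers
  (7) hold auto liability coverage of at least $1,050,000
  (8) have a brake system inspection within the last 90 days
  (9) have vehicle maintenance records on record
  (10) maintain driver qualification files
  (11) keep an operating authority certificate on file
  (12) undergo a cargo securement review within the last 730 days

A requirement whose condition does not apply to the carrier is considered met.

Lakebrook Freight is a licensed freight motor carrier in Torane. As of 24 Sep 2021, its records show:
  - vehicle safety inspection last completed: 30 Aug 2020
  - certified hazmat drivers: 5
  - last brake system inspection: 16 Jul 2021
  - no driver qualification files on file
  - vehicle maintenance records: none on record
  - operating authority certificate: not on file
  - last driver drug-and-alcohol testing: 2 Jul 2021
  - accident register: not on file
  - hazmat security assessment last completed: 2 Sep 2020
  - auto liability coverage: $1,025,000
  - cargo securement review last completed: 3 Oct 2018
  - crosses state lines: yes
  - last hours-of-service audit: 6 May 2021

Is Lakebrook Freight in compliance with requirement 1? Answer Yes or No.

Yes

1. hours-of-service audit 141 days ago vs limit 180 → met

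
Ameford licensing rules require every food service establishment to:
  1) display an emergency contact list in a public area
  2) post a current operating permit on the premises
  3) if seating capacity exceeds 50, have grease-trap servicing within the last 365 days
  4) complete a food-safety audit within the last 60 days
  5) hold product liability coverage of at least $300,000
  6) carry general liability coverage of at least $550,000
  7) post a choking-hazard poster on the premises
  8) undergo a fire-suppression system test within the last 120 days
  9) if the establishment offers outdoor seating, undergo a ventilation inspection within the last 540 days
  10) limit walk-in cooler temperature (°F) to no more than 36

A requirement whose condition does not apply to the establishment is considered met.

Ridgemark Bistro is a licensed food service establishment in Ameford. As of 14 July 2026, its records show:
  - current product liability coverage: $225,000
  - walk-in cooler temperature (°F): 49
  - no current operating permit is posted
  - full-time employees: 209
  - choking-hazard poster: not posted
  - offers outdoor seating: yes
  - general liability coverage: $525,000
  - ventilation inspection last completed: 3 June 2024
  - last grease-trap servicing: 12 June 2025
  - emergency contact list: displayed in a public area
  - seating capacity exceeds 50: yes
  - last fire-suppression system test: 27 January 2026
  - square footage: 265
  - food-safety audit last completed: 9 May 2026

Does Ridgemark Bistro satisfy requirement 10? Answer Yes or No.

No

10. walk-in cooler temperature (°F) 49 > 36 → not met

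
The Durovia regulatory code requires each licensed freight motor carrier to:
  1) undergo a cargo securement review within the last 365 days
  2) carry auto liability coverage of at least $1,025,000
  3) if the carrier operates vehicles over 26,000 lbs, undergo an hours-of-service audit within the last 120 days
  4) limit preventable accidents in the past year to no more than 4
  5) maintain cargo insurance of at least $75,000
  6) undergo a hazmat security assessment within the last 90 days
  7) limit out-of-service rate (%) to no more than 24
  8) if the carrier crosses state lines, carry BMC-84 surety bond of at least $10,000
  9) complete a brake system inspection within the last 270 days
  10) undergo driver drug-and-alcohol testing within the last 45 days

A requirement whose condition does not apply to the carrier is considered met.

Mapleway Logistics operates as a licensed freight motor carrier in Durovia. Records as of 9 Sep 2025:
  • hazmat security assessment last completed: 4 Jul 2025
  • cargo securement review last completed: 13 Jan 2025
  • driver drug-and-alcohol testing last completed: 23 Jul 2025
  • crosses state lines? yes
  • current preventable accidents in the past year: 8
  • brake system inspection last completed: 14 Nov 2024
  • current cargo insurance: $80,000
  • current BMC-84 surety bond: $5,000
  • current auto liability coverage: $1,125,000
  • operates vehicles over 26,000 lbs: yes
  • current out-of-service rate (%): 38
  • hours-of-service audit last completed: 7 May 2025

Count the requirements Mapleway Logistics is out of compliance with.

1. cargo securement review 239 days ago vs limit 365 → met
2. auto liability coverage $1,125,000 ≥ $1,025,000 → met
3. condition 'operates vehicles over 26,000 lbs' holds; hours-of-service audit 125 days ago vs limit 120 → not met
4. preventable accidents in the past year 8 > 4 → not met
5. cargo insurance $80,000 ≥ $75,000 → met
6. hazmat security assessment 67 days ago vs limit 90 → met
7. out-of-service rate (%) 38 > 24 → not met
8. condition 'crosses state lines' holds; BMC-84 surety bond $5,000 < $10,000 → not met
9. brake system inspection 299 days ago vs limit 270 → not met
10. driver drug-and-alcohol testing 48 days ago vs limit 45 → not met
Not met: 6 of 10

6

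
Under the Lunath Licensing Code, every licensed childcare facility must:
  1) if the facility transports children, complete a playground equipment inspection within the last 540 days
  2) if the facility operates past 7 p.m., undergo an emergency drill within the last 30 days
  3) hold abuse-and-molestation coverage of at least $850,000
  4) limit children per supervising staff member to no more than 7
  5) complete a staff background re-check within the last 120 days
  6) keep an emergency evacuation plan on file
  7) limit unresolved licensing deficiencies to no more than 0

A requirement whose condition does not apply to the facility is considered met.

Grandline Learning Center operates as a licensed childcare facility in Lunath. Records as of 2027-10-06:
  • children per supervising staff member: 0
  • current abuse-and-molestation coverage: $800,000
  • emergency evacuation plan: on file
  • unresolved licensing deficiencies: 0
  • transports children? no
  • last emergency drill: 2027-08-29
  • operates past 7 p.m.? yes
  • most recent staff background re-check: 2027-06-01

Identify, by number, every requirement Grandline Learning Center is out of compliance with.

1. condition 'transports children' does not hold → requirement n/a → met
2. condition 'operates past 7 p.m.' holds; emergency drill 38 days ago vs limit 30 → not met
3. abuse-and-molestation coverage $800,000 < $850,000 → not met
4. children per supervising staff member 0 ≤ 7 → met
5. staff background re-check 127 days ago vs limit 120 → not met
6. emergency evacuation plan present → met
7. unresolved licensing deficiencies 0 ≤ 0 → met
Not met: 2, 3, 5

2, 3, 5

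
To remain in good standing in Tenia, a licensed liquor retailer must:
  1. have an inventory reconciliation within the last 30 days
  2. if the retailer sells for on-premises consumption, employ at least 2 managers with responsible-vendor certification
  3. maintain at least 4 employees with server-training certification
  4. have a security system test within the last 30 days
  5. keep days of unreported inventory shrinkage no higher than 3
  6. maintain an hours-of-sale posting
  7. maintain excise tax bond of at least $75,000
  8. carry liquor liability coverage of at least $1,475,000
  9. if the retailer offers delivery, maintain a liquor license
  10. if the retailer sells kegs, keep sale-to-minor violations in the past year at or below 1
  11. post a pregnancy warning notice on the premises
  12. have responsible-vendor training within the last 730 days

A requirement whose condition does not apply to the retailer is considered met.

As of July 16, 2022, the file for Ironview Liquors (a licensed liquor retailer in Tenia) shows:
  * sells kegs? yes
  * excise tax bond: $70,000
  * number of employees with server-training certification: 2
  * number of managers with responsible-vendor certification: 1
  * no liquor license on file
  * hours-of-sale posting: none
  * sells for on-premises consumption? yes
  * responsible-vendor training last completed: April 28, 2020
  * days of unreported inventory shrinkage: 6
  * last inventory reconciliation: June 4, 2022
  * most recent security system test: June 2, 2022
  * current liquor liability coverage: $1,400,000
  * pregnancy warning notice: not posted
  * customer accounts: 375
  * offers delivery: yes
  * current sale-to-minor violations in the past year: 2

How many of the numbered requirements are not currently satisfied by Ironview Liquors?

1. inventory reconciliation 42 days ago vs limit 30 → not met
2. condition 'sells for on-premises consumption' holds; managers with responsible-vendor certification 1 < 2 → not met
3. employees with server-training certification 2 < 4 → not met
4. security system test 44 days ago vs limit 30 → not met
5. days of unreported inventory shrinkage 6 > 3 → not met
6. hours-of-sale posting absent → not met
7. excise tax bond $70,000 < $75,000 → not met
8. liquor liability coverage $1,400,000 < $1,475,000 → not met
9. condition 'offers delivery' holds; liquor license absent → not met
10. condition 'sells kegs' holds; sale-to-minor violations in the past year 2 > 1 → not met
11. pregnancy warning notice absent → not met
12. responsible-vendor training 809 days ago vs limit 730 → not met
Not met: 12 of 12

12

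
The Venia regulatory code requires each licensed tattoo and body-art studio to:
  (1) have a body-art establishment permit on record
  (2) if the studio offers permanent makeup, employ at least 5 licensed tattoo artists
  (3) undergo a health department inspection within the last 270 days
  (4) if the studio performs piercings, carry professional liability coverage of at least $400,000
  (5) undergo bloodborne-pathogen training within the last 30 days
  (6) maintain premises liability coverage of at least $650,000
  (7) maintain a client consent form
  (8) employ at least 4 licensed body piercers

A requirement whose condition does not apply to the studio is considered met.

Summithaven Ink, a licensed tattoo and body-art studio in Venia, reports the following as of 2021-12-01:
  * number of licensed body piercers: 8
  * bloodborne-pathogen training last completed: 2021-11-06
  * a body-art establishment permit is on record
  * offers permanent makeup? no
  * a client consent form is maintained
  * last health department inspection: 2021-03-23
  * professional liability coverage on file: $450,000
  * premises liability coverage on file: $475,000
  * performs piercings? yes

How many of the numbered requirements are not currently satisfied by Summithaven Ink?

1. body-art establishment permit present → met
2. condition 'offers permanent makeup' does not hold → requirement n/a → met
3. health department inspection 253 days ago vs limit 270 → met
4. condition 'performs piercings' holds; professional liability coverage $450,000 ≥ $400,000 → met
5. bloodborne-pathogen training 25 days ago vs limit 30 → met
6. premises liability coverage $475,000 < $650,000 → not met
7. client consent form present → met
8. licensed body piercers 8 ≥ 4 → met
Not met: 1 of 8

1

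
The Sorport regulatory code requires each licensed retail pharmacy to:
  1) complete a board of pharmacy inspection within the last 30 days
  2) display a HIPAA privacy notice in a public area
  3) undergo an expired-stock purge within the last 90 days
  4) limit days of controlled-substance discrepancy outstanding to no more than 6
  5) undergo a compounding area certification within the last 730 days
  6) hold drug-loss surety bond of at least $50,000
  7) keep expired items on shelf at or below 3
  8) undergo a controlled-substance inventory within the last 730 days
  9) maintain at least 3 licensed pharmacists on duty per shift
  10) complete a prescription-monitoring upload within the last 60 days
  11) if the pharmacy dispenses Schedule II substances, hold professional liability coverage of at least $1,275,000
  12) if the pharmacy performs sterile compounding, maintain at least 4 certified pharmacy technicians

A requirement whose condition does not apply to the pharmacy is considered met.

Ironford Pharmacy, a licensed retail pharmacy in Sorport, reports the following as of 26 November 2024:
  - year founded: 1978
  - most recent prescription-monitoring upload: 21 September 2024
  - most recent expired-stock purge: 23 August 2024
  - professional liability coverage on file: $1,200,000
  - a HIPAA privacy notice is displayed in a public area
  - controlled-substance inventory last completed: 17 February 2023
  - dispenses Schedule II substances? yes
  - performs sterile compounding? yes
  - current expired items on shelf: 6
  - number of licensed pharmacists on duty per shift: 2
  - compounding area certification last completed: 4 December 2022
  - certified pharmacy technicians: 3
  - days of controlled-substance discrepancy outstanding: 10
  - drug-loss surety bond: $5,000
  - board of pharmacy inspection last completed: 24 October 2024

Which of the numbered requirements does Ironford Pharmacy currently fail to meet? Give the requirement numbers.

1. board of pharmacy inspection 33 days ago vs limit 30 → not met
2. HIPAA privacy notice present → met
3. expired-stock purge 95 days ago vs limit 90 → not met
4. days of controlled-substance discrepancy outstanding 10 > 6 → not met
5. compounding area certification 723 days ago vs limit 730 → met
6. drug-loss surety bond $5,000 < $50,000 → not met
7. expired items on shelf 6 > 3 → not met
8. controlled-substance inventory 648 days ago vs limit 730 → met
9. licensed pharmacists on duty per shift 2 < 3 → not met
10. prescription-monitoring upload 66 days ago vs limit 60 → not met
11. condition 'dispenses Schedule II substances' holds; professional liability coverage $1,200,000 < $1,275,000 → not met
12. condition 'performs sterile compounding' holds; certified pharmacy technicians 3 < 4 → not met
Not met: 1, 3, 4, 6, 7, 9, 10, 11, 12

1, 3, 4, 6, 7, 9, 10, 11, 12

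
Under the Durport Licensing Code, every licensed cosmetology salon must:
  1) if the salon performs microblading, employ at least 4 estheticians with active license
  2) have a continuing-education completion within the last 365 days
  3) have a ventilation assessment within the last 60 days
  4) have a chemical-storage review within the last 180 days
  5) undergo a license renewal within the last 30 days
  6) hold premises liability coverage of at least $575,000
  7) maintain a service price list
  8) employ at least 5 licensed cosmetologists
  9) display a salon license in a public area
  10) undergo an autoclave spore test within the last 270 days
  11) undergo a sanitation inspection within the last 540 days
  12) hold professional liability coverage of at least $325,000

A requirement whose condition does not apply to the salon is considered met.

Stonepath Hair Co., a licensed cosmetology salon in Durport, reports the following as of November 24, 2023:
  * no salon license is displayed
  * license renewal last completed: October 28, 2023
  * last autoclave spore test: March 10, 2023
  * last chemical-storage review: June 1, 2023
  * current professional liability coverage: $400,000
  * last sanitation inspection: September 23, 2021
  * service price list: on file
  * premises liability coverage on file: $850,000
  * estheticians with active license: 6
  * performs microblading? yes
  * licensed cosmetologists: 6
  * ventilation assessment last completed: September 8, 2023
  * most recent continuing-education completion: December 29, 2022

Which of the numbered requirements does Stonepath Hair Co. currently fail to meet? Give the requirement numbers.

1. condition 'performs microblading' holds; estheticians with active license 6 ≥ 4 → met
2. continuing-education completion 330 days ago vs limit 365 → met
3. ventilation assessment 77 days ago vs limit 60 → not met
4. chemical-storage review 176 days ago vs limit 180 → met
5. license renewal 27 days ago vs limit 30 → met
6. premises liability coverage $850,000 ≥ $575,000 → met
7. service price list present → met
8. licensed cosmetologists 6 ≥ 5 → met
9. salon license absent → not met
10. autoclave spore test 259 days ago vs limit 270 → met
11. sanitation inspection 792 days ago vs limit 540 → not met
12. professional liability coverage $400,000 ≥ $325,000 → met
Not met: 3, 9, 11

3, 9, 11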